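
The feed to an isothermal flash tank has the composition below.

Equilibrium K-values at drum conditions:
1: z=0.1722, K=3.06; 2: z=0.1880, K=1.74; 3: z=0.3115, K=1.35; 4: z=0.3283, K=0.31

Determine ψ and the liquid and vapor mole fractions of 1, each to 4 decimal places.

ψ = 0.5368, x_1 = 0.0818, y_1 = 0.2502

Rachford–Rice: g(ψ) = Σ zᵢ(Kᵢ−1)/(1+ψ(Kᵢ−1)) = 0.
Check two-phase: ΣzᵢKᵢ = 1.3763 > 1 and Σzᵢ/Kᵢ = 1.4541 > 1, so g(0) = 0.3764 > 0 and g(1) = -0.4541 < 0.
Newton iteration, ψ⁰ = 0.55:
  ψ = 0.5500: g = -0.00846, g' = -0.6454 → ψ = 0.5369
  ψ = 0.5369: g = -0.00004, g' = -0.6389 → ψ = 0.5368
Converged at ψ = 0.5368.
Compositions from xᵢ = zᵢ/(1+ψ(Kᵢ−1)), yᵢ = Kᵢxᵢ:
  1: x = 0.0818, y = 0.2502
  2: x = 0.1346, y = 0.2341
  3: x = 0.2622, y = 0.3540
  4: x = 0.5214, y = 0.1616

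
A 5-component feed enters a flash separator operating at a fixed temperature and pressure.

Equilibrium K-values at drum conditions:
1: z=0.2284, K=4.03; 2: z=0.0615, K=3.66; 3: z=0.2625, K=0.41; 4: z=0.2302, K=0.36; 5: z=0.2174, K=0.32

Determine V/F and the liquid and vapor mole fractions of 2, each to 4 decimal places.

V/F = 0.2163, x_2 = 0.0390, y_2 = 0.1429

Material balance + equilibrium reduce to Σ zᵢ(Kᵢ−1)/(1+V/F(Kᵢ−1)) = 0.
g(0) = ΣzᵢKᵢ − 1 = 0.4056 and g(1) = 1 − Σzᵢ/Kᵢ = -1.0325, so a root lies in (0, 1).
Newton iteration, V/F⁰ = 0.5:
  V/F = 0.5000: g = -0.31495, g' = -1.0302 → V/F = 0.1943
  V/F = 0.1943: g = 0.02995, g' = -1.3930 → V/F = 0.2158
  V/F = 0.2158: g = 0.00072, g' = -1.3273 → V/F = 0.2163
Converged at V/F = 0.2163.
Compositions from xᵢ = zᵢ/(1+V/F(Kᵢ−1)), yᵢ = Kᵢxᵢ:
  1: x = 0.1380, y = 0.5560
  2: x = 0.0390, y = 0.1429
  3: x = 0.3009, y = 0.1234
  4: x = 0.2672, y = 0.0962
  5: x = 0.2549, y = 0.0816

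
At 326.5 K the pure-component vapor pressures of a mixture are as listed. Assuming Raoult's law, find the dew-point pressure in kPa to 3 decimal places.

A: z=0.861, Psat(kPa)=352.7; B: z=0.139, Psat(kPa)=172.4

At the dew point ψ → 1, so Σzᵢ/Kᵢ = 1 with Kᵢ = Pᵢˢᵃᵗ/P ⇒ 1/P = Σzᵢ/Pᵢˢᵃᵗ.
1/P = 0.861/352.7 + 0.139/172.4 = 0.003247 ⇒ P = 307.936 kPa

Pdew = 307.936 kPa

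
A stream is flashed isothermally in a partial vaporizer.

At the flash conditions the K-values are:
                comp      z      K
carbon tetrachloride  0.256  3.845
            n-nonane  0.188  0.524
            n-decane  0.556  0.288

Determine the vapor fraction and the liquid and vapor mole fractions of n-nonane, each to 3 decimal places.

Material balance + equilibrium reduce to Σ zᵢ(Kᵢ−1)/(1+ψ(Kᵢ−1)) = 0.
Check two-phase: ΣzᵢKᵢ = 1.243 > 1 and Σzᵢ/Kᵢ = 2.356 > 1, so g(0) = 0.243 > 0 and g(1) = -1.356 < 0.
Newton–Raphson from ψ = 0.5:
  ψ = 0.500: g = -0.4315, g' = -1.106 → ψ = 0.110
  ψ = 0.110: g = 0.0310, g' = -1.582 → ψ = 0.129
  ψ = 0.129: g = 0.0008, g' = -1.497 → ψ = 0.130
Converged at ψ = 0.130.
Compositions from xᵢ = zᵢ/(1+ψ(Kᵢ−1)), yᵢ = Kᵢxᵢ:
  carbon tetrachloride: x = 0.187, y = 0.719
  n-nonane: x = 0.200, y = 0.105
  n-decane: x = 0.613, y = 0.176

ψ = 0.130, x_n-nonane = 0.200, y_n-nonane = 0.105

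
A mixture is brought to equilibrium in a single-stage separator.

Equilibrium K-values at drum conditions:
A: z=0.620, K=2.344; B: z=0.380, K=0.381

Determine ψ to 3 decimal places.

ψ = 0.719

Let ψ = V/F and solve Σ zᵢ(Kᵢ−1)/(1+ψ(Kᵢ−1)) = 0.
Feasibility: ΣzᵢKᵢ = 1.598, Σzᵢ/Kᵢ = 1.262 — both > 1, two phases present.
Iterate (Newton) starting at ψ = 0.5:
  ψ = 0.500: g = 0.1577, g' = -0.706 → ψ = 0.723
  ψ = 0.723: g = -0.0035, g' = -0.765 → ψ = 0.719
Converged at ψ = 0.719.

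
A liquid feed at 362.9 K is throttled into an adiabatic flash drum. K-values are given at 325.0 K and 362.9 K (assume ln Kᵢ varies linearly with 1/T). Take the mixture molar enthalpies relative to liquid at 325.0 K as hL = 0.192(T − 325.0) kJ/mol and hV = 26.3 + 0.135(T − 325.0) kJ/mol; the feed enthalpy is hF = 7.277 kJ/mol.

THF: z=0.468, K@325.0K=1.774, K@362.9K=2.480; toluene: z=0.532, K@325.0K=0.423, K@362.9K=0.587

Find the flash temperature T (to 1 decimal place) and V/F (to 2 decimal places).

T = 330.7 K, V/F = 0.24

Adiabatic flash: solve Rachford–Rice at each trial T, then check hF = ψ·hV(T) + (1−ψ)·hL(T).
  T = 325.0 K: K = (1.774, 0.423), RR gives ψ = 0.124, H_out = 3.255 kJ/mol
  T = 362.9 K: K = (2.480, 0.587), RR gives ψ = 0.774, H_out = 25.954 kJ/mol
  T = 343.9 K: K = (2.116, 0.503), RR gives ψ = 0.464, H_out = 15.337 kJ/mol
  T = 334.4 K: K = (1.941, 0.462), RR gives ψ = 0.305, H_out = 9.657 kJ/mol
  T = 329.7 K: K = (1.857, 0.442), RR gives ψ = 0.218, H_out = 6.590 kJ/mol
  T = 332.0 K: K = (1.898, 0.452), RR gives ψ = 0.262, H_out = 8.119 kJ/mol
Linear interpolation between T = 329.7 (H_out = 6.590) and T = 332.0 (H_out = 8.119) on hF = 7.277 gives T ≈ 330.7 K, at which ψ = 0.24.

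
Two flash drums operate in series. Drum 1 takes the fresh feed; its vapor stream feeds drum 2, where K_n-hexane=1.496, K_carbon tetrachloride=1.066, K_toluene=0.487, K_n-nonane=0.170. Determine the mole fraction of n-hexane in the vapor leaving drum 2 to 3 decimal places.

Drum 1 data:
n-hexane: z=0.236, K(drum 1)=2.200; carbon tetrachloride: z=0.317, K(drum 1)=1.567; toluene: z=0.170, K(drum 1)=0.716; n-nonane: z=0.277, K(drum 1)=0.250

y_n-hexane (drum 2) = 0.473

Drum 1:
Newton iteration, ψ₁⁰ = 0.67:
  ψ₁ = 0.670: g = -0.1900, g' = -0.808 → ψ₁ = 0.435
  ψ₁ = 0.435: g = -0.0332, g' = -0.573 → ψ₁ = 0.377
  ψ₁ = 0.377: g = -0.0007, g' = -0.550 → ψ₁ = 0.376
Converged at ψ₁ = 0.376.
Drum-1 compositions:
  n-hexane: x = 0.163, y = 0.358
  carbon tetrachloride: x = 0.261, y = 0.409
  toluene: x = 0.190, y = 0.136
  n-nonane: x = 0.386, y = 0.096
Drum-2 feed = drum-1 vapor: z₂ = (0.3578, 0.4095, 0.1363, 0.0964).
Drum 2:
Let ψ₂ = V/F and solve Σ zᵢ(Kᵢ−1)/(1+ψ₂(Kᵢ−1)) = 0.
g(0) = ΣzᵢKᵢ − 1 = 0.055 and g(1) = 1 − Σzᵢ/Kᵢ = -0.470, so a root lies in (0, 1).
Newton iteration, ψ₂⁰ = 0.5:
  ψ₂ = 0.500: g = -0.0625, g' = -0.317 → ψ₂ = 0.303
  ψ₂ = 0.303: g = -0.0089, g' = -0.237 → ψ₂ = 0.265
Converged at ψ₂ = 0.265.
  n-hexane: x = 0.316, y = 0.473
  carbon tetrachloride: x = 0.402, y = 0.429
  toluene: x = 0.158, y = 0.077
  n-nonane: x = 0.124, y = 0.021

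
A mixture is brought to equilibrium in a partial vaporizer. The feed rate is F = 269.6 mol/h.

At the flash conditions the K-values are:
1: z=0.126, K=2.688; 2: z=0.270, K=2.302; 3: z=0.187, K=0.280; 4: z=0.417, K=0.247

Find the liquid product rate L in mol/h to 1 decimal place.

Material balance + equilibrium reduce to Σ zᵢ(Kᵢ−1)/(1+ψ(Kᵢ−1)) = 0.
Feasibility: ΣzᵢKᵢ = 1.116, Σzᵢ/Kᵢ = 2.520 — both > 1, two phases present.
Newton–Raphson from ψ = 0.39:
  ψ = 0.390: g = -0.2704, g' = -0.993 → ψ = 0.118
  ψ = 0.118: g = -0.0095, g' = -0.994 → ψ = 0.108
Converged at ψ = 0.108.
Then V = ψ·F = 0.1083·269.6 = 29.2 mol/h and L = F − V = 240.4 mol/h.

L = 240.4 mol/h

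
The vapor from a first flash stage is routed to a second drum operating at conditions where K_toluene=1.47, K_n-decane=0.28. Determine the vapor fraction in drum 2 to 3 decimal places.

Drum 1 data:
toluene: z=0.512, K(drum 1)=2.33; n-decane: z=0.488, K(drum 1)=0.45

V/F (drum 2) = 0.269

Drum 1:
Material balance + equilibrium reduce to Σ zᵢ(Kᵢ−1)/(1+ψ₁(Kᵢ−1)) = 0.
g(0) = ΣzᵢKᵢ − 1 = 0.413 and g(1) = 1 − Σzᵢ/Kᵢ = -0.304, so a root lies in (0, 1).
Newton iteration, ψ₁⁰ = 0.59:
  ψ₁ = 0.590: g = -0.0158, g' = -0.608 → ψ₁ = 0.564
Converged at ψ₁ = 0.564.
Drum-1 compositions:
  toluene: x = 0.293, y = 0.682
  n-decane: x = 0.707, y = 0.318
Drum-2 feed = drum-1 vapor: z₂ = (0.6816, 0.3184).
Drum 2:
Rachford–Rice: g(ψ₂) = Σ zᵢ(Kᵢ−1)/(1+ψ₂(Kᵢ−1)) = 0.
Check two-phase: ΣzᵢKᵢ = 1.091 > 1 and Σzᵢ/Kᵢ = 1.601 > 1, so g(0) = 0.091 > 0 and g(1) = -0.601 < 0.
Newton iteration, ψ₂⁰ = 0.5:
  ψ₂ = 0.500: g = -0.0987, g' = -0.502 → ψ₂ = 0.303
  ψ₂ = 0.303: g = -0.0128, g' = -0.385 → ψ₂ = 0.270
  ψ₂ = 0.270: g = -0.0002, g' = -0.373 → ψ₂ = 0.269
Converged at ψ₂ = 0.269.
  toluene: x = 0.605, y = 0.889
  n-decane: x = 0.395, y = 0.111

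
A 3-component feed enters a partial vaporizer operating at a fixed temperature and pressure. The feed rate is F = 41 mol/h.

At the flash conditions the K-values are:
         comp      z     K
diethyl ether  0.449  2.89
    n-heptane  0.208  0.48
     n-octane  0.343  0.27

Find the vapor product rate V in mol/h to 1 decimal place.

Material balance + equilibrium reduce to Σ zᵢ(Kᵢ−1)/(1+ψ(Kᵢ−1)) = 0.
Check two-phase: ΣzᵢKᵢ = 1.490 > 1 and Σzᵢ/Kᵢ = 1.859 > 1, so g(0) = 0.490 > 0 and g(1) = -0.859 < 0.
Iterate (Newton) starting at ψ = 0.59:
  ψ = 0.590: g = -0.1946, g' = -1.040 → ψ = 0.403
  ψ = 0.403: g = -0.0097, g' = -0.974 → ψ = 0.393
Converged at ψ = 0.393.
Then V = ψ·F = 0.3929·41 = 16.1 mol/h and L = F − V = 24.9 mol/h.

V = 16.1 mol/h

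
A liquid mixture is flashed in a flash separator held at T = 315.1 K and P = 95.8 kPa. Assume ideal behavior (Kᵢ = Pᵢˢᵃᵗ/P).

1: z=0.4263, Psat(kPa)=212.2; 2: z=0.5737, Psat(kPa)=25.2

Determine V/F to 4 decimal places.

Raoult's law: Kᵢ = Pᵢˢᵃᵗ/P = Pᵢˢᵃᵗ/95.8.
  K_1 = 212.2/95.8 = 2.215031, K_2 = 25.2/95.8 = 0.263048
Newton–Raphson from V/F = 0.5:
  V/F = 0.5000: g = -0.34726, g' = -1.0248 → V/F = 0.1611
  V/F = 0.1611: g = -0.04660, g' = -0.8413 → V/F = 0.1057
  V/F = 0.1057: g = 0.00047, g' = -0.8607 → V/F = 0.1063
Converged at V/F = 0.1063.

V/F = 0.1063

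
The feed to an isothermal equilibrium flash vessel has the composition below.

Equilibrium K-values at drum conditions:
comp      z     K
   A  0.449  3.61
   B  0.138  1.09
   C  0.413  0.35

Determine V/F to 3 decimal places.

Material balance + equilibrium reduce to Σ zᵢ(Kᵢ−1)/(1+V/F(Kᵢ−1)) = 0.
Check two-phase: ΣzᵢKᵢ = 1.916 > 1 and Σzᵢ/Kᵢ = 1.431 > 1, so g(0) = 0.916 > 0 and g(1) = -0.431 < 0.
Newton iteration, V/F⁰ = 0.34:
  V/F = 0.340: g = 0.2883, g' = -1.147 → V/F = 0.591
  V/F = 0.591: g = 0.0365, g' = -0.934 → V/F = 0.630
Converged at V/F = 0.630.

V/F = 0.630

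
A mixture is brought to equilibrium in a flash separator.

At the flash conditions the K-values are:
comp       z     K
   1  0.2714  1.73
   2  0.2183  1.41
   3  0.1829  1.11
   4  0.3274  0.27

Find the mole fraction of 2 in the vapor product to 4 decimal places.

y_2 = 0.2858

Let β = V/F and solve Σ zᵢ(Kᵢ−1)/(1+β(Kᵢ−1)) = 0.
Check two-phase: ΣzᵢKᵢ = 1.0687 > 1 and Σzᵢ/Kᵢ = 1.6891 > 1, so g(0) = 0.0687 > 0 and g(1) = -0.6891 < 0.
Newton–Raphson from β = 0.45:
  β = 0.4500: g = -0.11206, g' = -0.4970 → β = 0.2245
  β = 0.2245: g = -0.01405, g' = -0.3892 → β = 0.1885
  β = 0.1885: g = -0.00017, g' = -0.3801 → β = 0.1880
Converged at β = 0.1880.
Compositions from xᵢ = zᵢ/(1+β(Kᵢ−1)), yᵢ = Kᵢxᵢ:
  1: x = 0.2386, y = 0.4129
  2: x = 0.2027, y = 0.2858
  3: x = 0.1792, y = 0.1989
  4: x = 0.3795, y = 0.1025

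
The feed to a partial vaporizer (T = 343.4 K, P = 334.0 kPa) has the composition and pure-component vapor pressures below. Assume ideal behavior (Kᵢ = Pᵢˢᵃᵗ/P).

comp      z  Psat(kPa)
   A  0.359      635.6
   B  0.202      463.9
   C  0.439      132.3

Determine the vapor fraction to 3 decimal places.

ψ = 0.304

Raoult's law: Kᵢ = Pᵢˢᵃᵗ/P = Pᵢˢᵃᵗ/334.0.
  K_A = 635.6/334.0 = 1.90299, K_B = 463.9/334.0 = 1.38892, K_C = 132.3/334.0 = 0.39611
Newton iteration, ψ⁰ = 0.5:
  ψ = 0.500: g = -0.0907, g' = -0.489 → ψ = 0.315
  ψ = 0.315: g = -0.0048, g' = -0.446 → ψ = 0.304
Converged at ψ = 0.304.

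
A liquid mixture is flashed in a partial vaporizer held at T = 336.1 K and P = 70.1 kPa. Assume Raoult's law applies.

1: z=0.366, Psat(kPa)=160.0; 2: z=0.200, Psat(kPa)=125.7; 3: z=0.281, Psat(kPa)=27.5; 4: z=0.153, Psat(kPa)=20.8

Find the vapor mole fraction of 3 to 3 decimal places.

y_3 = 0.156

Raoult's law: Kᵢ = Pᵢˢᵃᵗ/P = Pᵢˢᵃᵗ/70.1.
  K_1 = 160.0/70.1 = 2.28245, K_2 = 125.7/70.1 = 1.79315, K_3 = 27.5/70.1 = 0.39230, K_4 = 20.8/70.1 = 0.29672
Material balance + equilibrium reduce to Σ zᵢ(Kᵢ−1)/(1+ψ(Kᵢ−1)) = 0.
Feasibility: ΣzᵢKᵢ = 1.350, Σzᵢ/Kᵢ = 1.504 — both > 1, two phases present.
Newton–Raphson from ψ = 0.5:
  ψ = 0.500: g = -0.0117, g' = -0.682 → ψ = 0.483
Converged at ψ = 0.483.
Compositions from xᵢ = zᵢ/(1+ψ(Kᵢ−1)), yᵢ = Kᵢxᵢ:
  1: x = 0.226, y = 0.516
  2: x = 0.145, y = 0.259
  3: x = 0.398, y = 0.156
  4: x = 0.232, y = 0.069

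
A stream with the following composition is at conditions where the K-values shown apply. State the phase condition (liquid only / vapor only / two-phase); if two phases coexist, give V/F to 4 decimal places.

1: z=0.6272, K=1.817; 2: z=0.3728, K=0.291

two-phase, V/F = 0.4283

ΣzᵢKᵢ = 1.2481; Σzᵢ/Kᵢ = 1.6263.
Both exceed 1, so a two-phase solution exists.
Material balance + equilibrium reduce to Σ zᵢ(Kᵢ−1)/(1+ψ(Kᵢ−1)) = 0.
Newton–Raphson from ψ = 0.5:
  ψ = 0.5000: g = -0.04567, g' = -0.6608 → ψ = 0.4309
  ψ = 0.4309: g = -0.00158, g' = -0.6176 → ψ = 0.4283
Converged at ψ = 0.4283.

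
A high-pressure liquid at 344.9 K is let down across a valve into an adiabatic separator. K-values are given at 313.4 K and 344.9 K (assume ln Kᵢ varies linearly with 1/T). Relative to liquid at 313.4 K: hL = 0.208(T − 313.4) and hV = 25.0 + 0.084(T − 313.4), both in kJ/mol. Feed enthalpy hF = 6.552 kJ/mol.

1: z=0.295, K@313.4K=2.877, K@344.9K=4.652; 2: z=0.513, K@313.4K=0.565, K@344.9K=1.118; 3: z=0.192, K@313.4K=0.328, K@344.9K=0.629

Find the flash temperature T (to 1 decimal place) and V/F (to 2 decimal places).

Adiabatic flash: solve Rachford–Rice at each trial T, then check hF = ψ·hV(T) + (1−ψ)·hL(T).
  T = 313.4 K: K = (2.877, 0.565, 0.328), RR gives ψ = 0.212, H_out = 5.294 kJ/mol
  T = 344.9 K: K = (4.652, 1.118, 0.629), RR gives ψ = 1.000, H_out = 27.646 kJ/mol
  T = 329.1 K: K = (3.698, 0.807, 0.461), RR gives ψ = 0.688, H_out = 19.122 kJ/mol
  T = 321.2 K: K = (3.269, 0.677, 0.390), RR gives ψ = 0.410, H_out = 11.471 kJ/mol
  T = 317.3 K: K = (3.069, 0.619, 0.358), RR gives ψ = 0.305, H_out = 8.290 kJ/mol
  T = 315.4 K: K = (2.975, 0.592, 0.343), RR gives ψ = 0.259, H_out = 6.816 kJ/mol
Linear interpolation between T = 313.4 (H_out = 5.294) and T = 315.4 (H_out = 6.816) on hF = 6.552 gives T ≈ 315.1 K, at which ψ = 0.25.

T = 315.1 K, V/F = 0.25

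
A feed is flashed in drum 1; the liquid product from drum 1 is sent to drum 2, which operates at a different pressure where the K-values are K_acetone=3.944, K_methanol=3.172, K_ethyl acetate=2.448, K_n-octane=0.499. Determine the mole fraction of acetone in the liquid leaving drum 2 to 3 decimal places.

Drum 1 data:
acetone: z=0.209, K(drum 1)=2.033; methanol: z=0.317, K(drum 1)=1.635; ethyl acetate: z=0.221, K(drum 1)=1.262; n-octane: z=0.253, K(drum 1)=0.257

x_acetone (drum 2) = 0.036

Drum 1:
Let ψ₁ = V/F and solve Σ zᵢ(Kᵢ−1)/(1+ψ₁(Kᵢ−1)) = 0.
Feasibility: ΣzᵢKᵢ = 1.287, Σzᵢ/Kᵢ = 1.456 — both > 1, two phases present.
Newton–Raphson from ψ₁ = 0.5:
  ψ₁ = 0.500: g = 0.0473, g' = -0.536 → ψ₁ = 0.588
  ψ₁ = 0.588: g = -0.0029, g' = -0.606 → ψ₁ = 0.583
Converged at ψ₁ = 0.583.
Drum-1 compositions:
  acetone: x = 0.130, y = 0.265
  methanol: x = 0.231, y = 0.378
  ethyl acetate: x = 0.192, y = 0.242
  n-octane: x = 0.447, y = 0.115
Drum-2 feed = drum-1 liquid: z₂ = (0.1304, 0.2313, 0.1917, 0.4466).
Drum 2:
Material balance + equilibrium reduce to Σ zᵢ(Kᵢ−1)/(1+ψ₂(Kᵢ−1)) = 0.
Check two-phase: ΣzᵢKᵢ = 1.940 > 1 and Σzᵢ/Kᵢ = 1.079 > 1, so g(0) = 0.940 > 0 and g(1) = -0.079 < 0.
Newton iteration, ψ₂⁰ = 0.32:
  ψ₂ = 0.320: g = 0.4173, g' = -1.026 → ψ₂ = 0.727
  ψ₂ = 0.727: g = 0.1006, g' = -0.651 → ψ₂ = 0.881
  ψ₂ = 0.881: g = 0.0007, g' = -0.653 → ψ₂ = 0.882
Converged at ψ₂ = 0.882.
  acetone: x = 0.036, y = 0.143
  methanol: x = 0.079, y = 0.252
  ethyl acetate: x = 0.084, y = 0.206
  n-octane: x = 0.800, y = 0.399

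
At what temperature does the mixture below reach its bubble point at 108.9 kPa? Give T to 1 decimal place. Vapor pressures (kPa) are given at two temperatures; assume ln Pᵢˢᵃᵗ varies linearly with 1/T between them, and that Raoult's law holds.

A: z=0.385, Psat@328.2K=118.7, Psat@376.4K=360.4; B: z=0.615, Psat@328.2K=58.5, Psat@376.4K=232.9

T = 338.3 K

Bubble-point temperature: ΣzᵢPᵢˢᵃᵗ(T) = P. Interpolate ln Pᵢˢᵃᵗ = aᵢ + bᵢ/T.
  T = 328.2 K: ΣzᵢPᵢˢᵃᵗ = 81.68 kPa
  T = 376.4 K: ΣzᵢPᵢˢᵃᵗ = 281.99 kPa
  T = 352.3 K: ΣzᵢPᵢˢᵃᵗ = 157.97 kPa
  T = 340.2 K: ΣzᵢPᵢˢᵃᵗ = 114.69 kPa
  T = 334.2 K: ΣzᵢPᵢˢᵃᵗ = 97.07 kPa
  T = 337.2 K: ΣzᵢPᵢˢᵃᵗ = 105.59 kPa
  T = 338.7 K: ΣzᵢPᵢˢᵃᵗ = 110.06 kPa
Interpolating between 337.2 K and 338.7 K gives T ≈ 338.3 K.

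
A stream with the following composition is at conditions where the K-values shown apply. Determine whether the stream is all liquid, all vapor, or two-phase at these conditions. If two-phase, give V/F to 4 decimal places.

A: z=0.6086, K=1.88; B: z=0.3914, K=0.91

ΣzᵢKᵢ = 1.5003; Σzᵢ/Kᵢ = 0.7538.
Since Σzᵢ/Kᵢ < 1 the mixture is above its dew point — single vapor phase.

all vapor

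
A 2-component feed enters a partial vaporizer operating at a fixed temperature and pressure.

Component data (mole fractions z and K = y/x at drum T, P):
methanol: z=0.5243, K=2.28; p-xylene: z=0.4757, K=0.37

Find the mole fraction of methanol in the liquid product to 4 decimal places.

Let ψ = V/F and solve Σ zᵢ(Kᵢ−1)/(1+ψ(Kᵢ−1)) = 0.
g(0) = ΣzᵢKᵢ − 1 = 0.3714 and g(1) = 1 − Σzᵢ/Kᵢ = -0.5156, so a root lies in (0, 1).
Binary case is linear: z₁(K₁−1)(1+ψ(K₂−1)) + z₂(K₂−1)(1+ψ(K₁−1)) = 0
⇒ ψ = [z₁(K₁−1)+z₂(K₂−1)] / [−(K₁−1)(K₂−1)] = 0.37141/0.80640 = 0.4606
Compositions from xᵢ = zᵢ/(1+ψ(Kᵢ−1)), yᵢ = Kᵢxᵢ:
  methanol: x = 0.3298, y = 0.7520
  p-xylene: x = 0.6702, y = 0.2480

x_methanol = 0.3298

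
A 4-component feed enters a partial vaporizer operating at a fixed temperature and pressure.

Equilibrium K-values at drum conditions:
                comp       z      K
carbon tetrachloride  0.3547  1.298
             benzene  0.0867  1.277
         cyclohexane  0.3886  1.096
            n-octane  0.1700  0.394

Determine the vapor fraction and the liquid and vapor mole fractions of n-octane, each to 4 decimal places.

Material balance + equilibrium reduce to Σ zᵢ(Kᵢ−1)/(1+ψ(Kᵢ−1)) = 0.
Check two-phase: ΣzᵢKᵢ = 1.0640 > 1 and Σzᵢ/Kᵢ = 1.1272 > 1, so g(0) = 0.0640 > 0 and g(1) = -0.1272 < 0.
Newton iteration, ψ⁰ = 0.5:
  ψ = 0.5000: g = 0.00088, g' = -0.1608 → ψ = 0.5055
Converged at ψ = 0.5055.
Compositions from xᵢ = zᵢ/(1+ψ(Kᵢ−1)), yᵢ = Kᵢxᵢ:
  carbon tetrachloride: x = 0.3083, y = 0.4001
  benzene: x = 0.0761, y = 0.0971
  cyclohexane: x = 0.3706, y = 0.4062
  n-octane: x = 0.2451, y = 0.0966

ψ = 0.5055, x_n-octane = 0.2451, y_n-octane = 0.0966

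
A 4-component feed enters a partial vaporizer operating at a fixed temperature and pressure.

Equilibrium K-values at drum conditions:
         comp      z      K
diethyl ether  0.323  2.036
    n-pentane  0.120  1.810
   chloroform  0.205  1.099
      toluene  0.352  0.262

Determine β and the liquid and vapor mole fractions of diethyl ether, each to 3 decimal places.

β = 0.334, x_diethyl ether = 0.240, y_diethyl ether = 0.489

Let β = V/F and solve Σ zᵢ(Kᵢ−1)/(1+β(Kᵢ−1)) = 0.
Check two-phase: ΣzᵢKᵢ = 1.192 > 1 and Σzᵢ/Kᵢ = 1.755 > 1, so g(0) = 0.192 > 0 and g(1) = -0.755 < 0.
Newton iteration, β⁰ = 0.35:
  β = 0.350: g = -0.0093, g' = -0.585 → β = 0.334
Converged at β = 0.334.
Compositions from xᵢ = zᵢ/(1+β(Kᵢ−1)), yᵢ = Kᵢxᵢ:
  diethyl ether: x = 0.240, y = 0.489
  n-pentane: x = 0.094, y = 0.171
  chloroform: x = 0.198, y = 0.218
  toluene: x = 0.467, y = 0.122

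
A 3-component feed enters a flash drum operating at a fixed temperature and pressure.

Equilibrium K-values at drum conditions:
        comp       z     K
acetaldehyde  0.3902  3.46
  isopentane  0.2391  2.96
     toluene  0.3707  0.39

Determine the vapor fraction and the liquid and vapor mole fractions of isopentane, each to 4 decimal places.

ψ = 0.8670, x_isopentane = 0.0886, y_isopentane = 0.2622

Let ψ = V/F and solve Σ zᵢ(Kᵢ−1)/(1+ψ(Kᵢ−1)) = 0.
Feasibility: ΣzᵢKᵢ = 2.2024, Σzᵢ/Kᵢ = 1.1441 — both > 1, two phases present.
Newton–Raphson from ψ = 0.43:
  ψ = 0.4300: g = 0.41424, g' = -1.0816 → ψ = 0.8130
  ψ = 0.8130: g = 0.05207, g' = -0.9418 → ψ = 0.8683
  ψ = 0.8683: g = -0.00122, g' = -0.9894 → ψ = 0.8670
Converged at ψ = 0.8670.
Compositions from xᵢ = zᵢ/(1+ψ(Kᵢ−1)), yᵢ = Kᵢxᵢ:
  acetaldehyde: x = 0.1245, y = 0.4309
  isopentane: x = 0.0886, y = 0.2622
  toluene: x = 0.7869, y = 0.3069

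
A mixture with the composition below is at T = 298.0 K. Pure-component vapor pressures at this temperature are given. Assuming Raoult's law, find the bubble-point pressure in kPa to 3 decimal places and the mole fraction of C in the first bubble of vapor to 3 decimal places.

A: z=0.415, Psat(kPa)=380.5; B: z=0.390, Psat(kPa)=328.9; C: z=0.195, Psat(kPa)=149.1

Pbub = 315.253 kPa, y_C = 0.092

At the bubble point ψ → 0, so ΣzᵢKᵢ = 1 with Kᵢ = Pᵢˢᵃᵗ/P ⇒ P = ΣzᵢPᵢˢᵃᵗ.
P = 0.415·380.5 + 0.390·328.9 + 0.195·149.1 = 315.253 kPa
yᵢ = zᵢPᵢˢᵃᵗ/P ⇒ y_C = 0.195·149.1/315.253 = 0.092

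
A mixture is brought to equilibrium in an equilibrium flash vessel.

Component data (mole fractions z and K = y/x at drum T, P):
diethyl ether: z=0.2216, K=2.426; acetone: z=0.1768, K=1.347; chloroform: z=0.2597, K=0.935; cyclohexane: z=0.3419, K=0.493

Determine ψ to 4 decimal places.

ψ = 0.4608

Material balance + equilibrium reduce to Σ zᵢ(Kᵢ−1)/(1+ψ(Kᵢ−1)) = 0.
g(0) = ΣzᵢKᵢ − 1 = 0.1871 and g(1) = 1 − Σzᵢ/Kᵢ = -0.1939, so a root lies in (0, 1).
Newton–Raphson from ψ = 0.5:
  ψ = 0.5000: g = -0.01290, g' = -0.3279 → ψ = 0.4606
  ψ = 0.4606: g = 0.00005, g' = -0.3307 → ψ = 0.4608
Converged at ψ = 0.4608.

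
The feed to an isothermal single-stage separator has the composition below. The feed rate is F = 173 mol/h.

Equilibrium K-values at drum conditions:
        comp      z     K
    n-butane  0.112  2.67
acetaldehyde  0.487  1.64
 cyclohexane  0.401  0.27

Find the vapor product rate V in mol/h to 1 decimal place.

V = 55.0 mol/h

Material balance + equilibrium reduce to Σ zᵢ(Kᵢ−1)/(1+ψ(Kᵢ−1)) = 0.
g(0) = ΣzᵢKᵢ − 1 = 0.206 and g(1) = 1 − Σzᵢ/Kᵢ = -0.824, so a root lies in (0, 1).
Newton–Raphson from ψ = 0.3:
  ψ = 0.300: g = 0.0113, g' = -0.629 → ψ = 0.318
Converged at ψ = 0.318.
Then V = ψ·F = 0.3179·173 = 55.0 mol/h and L = F − V = 118.0 mol/h.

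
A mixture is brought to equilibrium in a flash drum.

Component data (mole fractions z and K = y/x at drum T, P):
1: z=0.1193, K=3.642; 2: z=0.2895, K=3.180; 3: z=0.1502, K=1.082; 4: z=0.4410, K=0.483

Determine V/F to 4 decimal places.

Material balance + equilibrium reduce to Σ zᵢ(Kᵢ−1)/(1+V/F(Kᵢ−1)) = 0.
g(0) = ΣzᵢKᵢ − 1 = 0.7306 and g(1) = 1 − Σzᵢ/Kᵢ = -0.1757, so a root lies in (0, 1).
Iterate (Newton) starting at V/F = 0.5:
  V/F = 0.5000: g = 0.14212, g' = -0.6849 → V/F = 0.7075
  V/F = 0.7075: g = 0.01024, g' = -0.6080 → V/F = 0.7243
  V/F = 0.7243: g = 0.00001, g' = -0.6071 → V/F = 0.7244
Converged at V/F = 0.7244.

V/F = 0.7244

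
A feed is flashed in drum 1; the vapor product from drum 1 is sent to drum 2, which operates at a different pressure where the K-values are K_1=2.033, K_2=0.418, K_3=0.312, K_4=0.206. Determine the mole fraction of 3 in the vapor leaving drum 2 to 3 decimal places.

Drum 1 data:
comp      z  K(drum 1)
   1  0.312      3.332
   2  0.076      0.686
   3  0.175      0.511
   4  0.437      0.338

y_3 (drum 2) = 0.053

Drum 1:
Rachford–Rice: g(ψ₁) = Σ zᵢ(Kᵢ−1)/(1+ψ₁(Kᵢ−1)) = 0.
Check two-phase: ΣzᵢKᵢ = 1.329 > 1 and Σzᵢ/Kᵢ = 1.840 > 1, so g(0) = 0.329 > 0 and g(1) = -0.840 < 0.
Newton–Raphson from ψ₁ = 0.31:
  ψ₁ = 0.310: g = -0.0690, g' = -0.942 → ψ₁ = 0.237
  ψ₁ = 0.237: g = 0.0031, g' = -1.036 → ψ₁ = 0.240
Converged at ψ₁ = 0.240.
Drum-1 compositions:
  1: x = 0.200, y = 0.667
  2: x = 0.082, y = 0.056
  3: x = 0.198, y = 0.101
  4: x = 0.519, y = 0.176
Drum-2 feed = drum-1 vapor: z₂ = (0.6667, 0.0564, 0.1013, 0.1756).
Drum 2:
Material balance + equilibrium reduce to Σ zᵢ(Kᵢ−1)/(1+ψ₂(Kᵢ−1)) = 0.
Feasibility: ΣzᵢKᵢ = 1.447, Σzᵢ/Kᵢ = 1.640 — both > 1, two phases present.
Newton iteration, ψ₂⁰ = 0.61:
  ψ₂ = 0.610: g = -0.0188, g' = -0.872 → ψ₂ = 0.588
Converged at ψ₂ = 0.588.
  1: x = 0.415, y = 0.843
  2: x = 0.086, y = 0.036
  3: x = 0.170, y = 0.053
  4: x = 0.329, y = 0.068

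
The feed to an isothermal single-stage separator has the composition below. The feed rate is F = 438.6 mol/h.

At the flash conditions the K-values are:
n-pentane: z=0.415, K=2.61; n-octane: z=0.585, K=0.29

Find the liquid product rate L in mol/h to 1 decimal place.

Material balance + equilibrium reduce to Σ zᵢ(Kᵢ−1)/(1+ψ(Kᵢ−1)) = 0.
g(0) = ΣzᵢKᵢ − 1 = 0.253 and g(1) = 1 − Σzᵢ/Kᵢ = -1.176, so a root lies in (0, 1).
Binary case is linear: z₁(K₁−1)(1+ψ(K₂−1)) + z₂(K₂−1)(1+ψ(K₁−1)) = 0
⇒ ψ = [z₁(K₁−1)+z₂(K₂−1)] / [−(K₁−1)(K₂−1)] = 0.2528/1.1431 = 0.221
Then V = ψ·F = 0.2212·438.6 = 97.0 mol/h and L = F − V = 341.6 mol/h.

L = 341.6 mol/h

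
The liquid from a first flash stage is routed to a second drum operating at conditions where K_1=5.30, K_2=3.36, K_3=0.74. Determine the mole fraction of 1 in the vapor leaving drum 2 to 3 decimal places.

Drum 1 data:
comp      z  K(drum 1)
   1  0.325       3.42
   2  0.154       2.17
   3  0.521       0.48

Drum 1:
Let ψ₁ = V/F and solve Σ zᵢ(Kᵢ−1)/(1+ψ₁(Kᵢ−1)) = 0.
Check two-phase: ΣzᵢKᵢ = 1.696 > 1 and Σzᵢ/Kᵢ = 1.251 > 1, so g(0) = 0.696 > 0 and g(1) = -0.251 < 0.
Newton–Raphson from ψ₁ = 0.5:
  ψ₁ = 0.500: g = 0.1035, g' = -0.731 → ψ₁ = 0.642
  ψ₁ = 0.642: g = 0.0045, g' = -0.678 → ψ₁ = 0.648
Converged at ψ₁ = 0.648.
Drum-1 compositions:
  1: x = 0.127, y = 0.433
  2: x = 0.088, y = 0.190
  3: x = 0.786, y = 0.377
Drum-2 feed = drum-1 liquid: z₂ = (0.1265, 0.0876, 0.7859).
Drum 2:
Let ψ₂ = V/F and solve Σ zᵢ(Kᵢ−1)/(1+ψ₂(Kᵢ−1)) = 0.
Check two-phase: ΣzᵢKᵢ = 1.546 > 1 and Σzᵢ/Kᵢ = 1.112 > 1, so g(0) = 0.546 > 0 and g(1) = -0.112 < 0.
Iterate (Newton) starting at ψ₂ = 0.31:
  ψ₂ = 0.310: g = 0.1303, g' = -0.655 → ψ₂ = 0.509
  ψ₂ = 0.509: g = 0.0291, g' = -0.401 → ψ₂ = 0.581
  ψ₂ = 0.581: g = 0.0019, g' = -0.351 → ψ₂ = 0.587
Converged at ψ₂ = 0.587.
  1: x = 0.036, y = 0.190
  2: x = 0.037, y = 0.123
  3: x = 0.927, y = 0.686

y_1 (drum 2) = 0.190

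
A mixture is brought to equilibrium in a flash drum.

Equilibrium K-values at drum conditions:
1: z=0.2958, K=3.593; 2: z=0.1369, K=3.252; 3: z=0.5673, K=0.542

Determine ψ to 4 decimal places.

Let ψ = V/F and solve Σ zᵢ(Kᵢ−1)/(1+ψ(Kᵢ−1)) = 0.
g(0) = ΣzᵢKᵢ − 1 = 0.8155 and g(1) = 1 − Σzᵢ/Kᵢ = -0.1711, so a root lies in (0, 1).
Newton–Raphson from ψ = 0.53:
  ψ = 0.5300: g = 0.12049, g' = -0.7046 → ψ = 0.7010
  ψ = 0.7010: g = 0.00908, g' = -0.6131 → ψ = 0.7158
  ψ = 0.7158: g = 0.00003, g' = -0.6090 → ψ = 0.7159
Converged at ψ = 0.7159.

ψ = 0.7159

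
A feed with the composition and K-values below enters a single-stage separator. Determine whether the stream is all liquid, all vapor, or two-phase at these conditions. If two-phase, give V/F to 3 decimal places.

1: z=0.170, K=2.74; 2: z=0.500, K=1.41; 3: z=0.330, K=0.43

two-phase, V/F = 0.654

ΣzᵢKᵢ = 1.313; Σzᵢ/Kᵢ = 1.184.
Both exceed 1, so a two-phase solution exists.
Material balance + equilibrium reduce to Σ zᵢ(Kᵢ−1)/(1+ψ(Kᵢ−1)) = 0.
Newton iteration, ψ⁰ = 0.4:
  ψ = 0.400: g = 0.1069, g' = -0.421 → ψ = 0.654
Converged at ψ = 0.654.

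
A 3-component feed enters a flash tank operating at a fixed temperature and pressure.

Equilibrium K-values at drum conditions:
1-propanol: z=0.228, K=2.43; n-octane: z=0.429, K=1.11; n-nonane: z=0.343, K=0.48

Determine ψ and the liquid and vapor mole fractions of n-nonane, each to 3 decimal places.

ψ = 0.481, x_n-nonane = 0.458, y_n-nonane = 0.220

Rachford–Rice: g(ψ) = Σ zᵢ(Kᵢ−1)/(1+ψ(Kᵢ−1)) = 0.
Feasibility: ΣzᵢKᵢ = 1.195, Σzᵢ/Kᵢ = 1.195 — both > 1, two phases present.
Newton iteration, ψ⁰ = 0.31:
  ψ = 0.310: g = 0.0589, g' = -0.360 → ψ = 0.473
  ψ = 0.473: g = 0.0027, g' = -0.334 → ψ = 0.481
Converged at ψ = 0.481.
Compositions from xᵢ = zᵢ/(1+ψ(Kᵢ−1)), yᵢ = Kᵢxᵢ:
  1-propanol: x = 0.135, y = 0.328
  n-octane: x = 0.407, y = 0.452
  n-nonane: x = 0.458, y = 0.220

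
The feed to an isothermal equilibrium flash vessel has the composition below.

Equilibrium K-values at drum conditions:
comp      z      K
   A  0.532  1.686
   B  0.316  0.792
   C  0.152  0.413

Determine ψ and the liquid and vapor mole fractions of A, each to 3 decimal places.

ψ = 0.762, x_A = 0.349, y_A = 0.589

Let ψ = V/F and solve Σ zᵢ(Kᵢ−1)/(1+ψ(Kᵢ−1)) = 0.
Feasibility: ΣzᵢKᵢ = 1.210, Σzᵢ/Kᵢ = 1.083 — both > 1, two phases present.
Newton iteration, ψ⁰ = 0.5:
  ψ = 0.500: g = 0.0721, g' = -0.261 → ψ = 0.776
  ψ = 0.776: g = -0.0042, g' = -0.303 → ψ = 0.763
  ψ = 0.763: g = -0.0000, g' = -0.299 → ψ = 0.762
Converged at ψ = 0.762.
Compositions from xᵢ = zᵢ/(1+ψ(Kᵢ−1)), yᵢ = Kᵢxᵢ:
  A: x = 0.349, y = 0.589
  B: x = 0.376, y = 0.297
  C: x = 0.275, y = 0.114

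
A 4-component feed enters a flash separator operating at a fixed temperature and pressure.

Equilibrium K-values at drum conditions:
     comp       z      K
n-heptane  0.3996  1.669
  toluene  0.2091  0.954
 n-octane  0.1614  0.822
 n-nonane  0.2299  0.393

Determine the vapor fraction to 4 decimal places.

ψ = 0.3462

Rachford–Rice: g(ψ) = Σ zᵢ(Kᵢ−1)/(1+ψ(Kᵢ−1)) = 0.
Check two-phase: ΣzᵢKᵢ = 1.0894 > 1 and Σzᵢ/Kᵢ = 1.2399 > 1, so g(0) = 0.0894 > 0 and g(1) = -0.2399 < 0.
Newton iteration, ψ⁰ = 0.5:
  ψ = 0.5000: g = -0.04141, g' = -0.2817 → ψ = 0.3530
  ψ = 0.3530: g = -0.00177, g' = -0.2605 → ψ = 0.3462
Converged at ψ = 0.3462.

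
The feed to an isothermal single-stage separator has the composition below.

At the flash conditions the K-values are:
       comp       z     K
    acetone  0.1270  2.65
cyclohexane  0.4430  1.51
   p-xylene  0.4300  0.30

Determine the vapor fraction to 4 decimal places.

ψ = 0.2219

Let ψ = V/F and solve Σ zᵢ(Kᵢ−1)/(1+ψ(Kᵢ−1)) = 0.
Check two-phase: ΣzᵢKᵢ = 1.1345 > 1 and Σzᵢ/Kᵢ = 1.7746 > 1, so g(0) = 0.1345 > 0 and g(1) = -0.7746 < 0.
Newton iteration, ψ⁰ = 0.5:
  ψ = 0.5000: g = -0.16823, g' = -0.6757 → ψ = 0.2510
  ψ = 0.2510: g = -0.01670, g' = -0.5735 → ψ = 0.2219
Converged at ψ = 0.2219.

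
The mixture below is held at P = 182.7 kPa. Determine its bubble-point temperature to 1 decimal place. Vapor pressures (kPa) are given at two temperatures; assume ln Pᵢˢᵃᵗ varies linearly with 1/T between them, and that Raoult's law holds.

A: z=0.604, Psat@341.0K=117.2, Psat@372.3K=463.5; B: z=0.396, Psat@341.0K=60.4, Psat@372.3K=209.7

T = 355.6 K

Bubble-point temperature: ΣzᵢPᵢˢᵃᵗ(T) = P. Interpolate ln Pᵢˢᵃᵗ = aᵢ + bᵢ/T.
  T = 341.0 K: ΣzᵢPᵢˢᵃᵗ = 94.71 kPa
  T = 372.3 K: ΣzᵢPᵢˢᵃᵗ = 363.00 kPa
  T = 356.6 K: ΣzᵢPᵢˢᵃᵗ = 190.48 kPa
  T = 348.8 K: ΣzᵢPᵢˢᵃᵗ = 135.35 kPa
  T = 352.7 K: ΣzᵢPᵢˢᵃᵗ = 160.87 kPa
  T = 354.6 K: ΣzᵢPᵢˢᵃᵗ = 174.75 kPa
Interpolating between 354.6 K and 356.6 K gives T ≈ 355.6 K.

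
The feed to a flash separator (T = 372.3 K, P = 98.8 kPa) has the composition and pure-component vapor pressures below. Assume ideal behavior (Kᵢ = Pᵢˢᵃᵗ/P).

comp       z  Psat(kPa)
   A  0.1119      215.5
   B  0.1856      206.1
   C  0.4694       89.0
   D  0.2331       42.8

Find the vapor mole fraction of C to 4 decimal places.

Raoult's law: Kᵢ = Pᵢˢᵃᵗ/P = Pᵢˢᵃᵗ/98.8.
  K_A = 215.5/98.8 = 2.181174, K_B = 206.1/98.8 = 2.086032, K_C = 89.0/98.8 = 0.900810, K_D = 42.8/98.8 = 0.433198
Rachford–Rice: g(β) = Σ zᵢ(Kᵢ−1)/(1+β(Kᵢ−1)) = 0.
Check two-phase: ΣzᵢKᵢ = 1.1551 > 1 and Σzᵢ/Kᵢ = 1.1995 > 1, so g(0) = 0.1551 > 0 and g(1) = -0.1995 < 0.
Iterate (Newton) starting at β = 0.6:
  β = 0.6000: g = -0.05032, g' = -0.3109 → β = 0.4381
  β = 0.4381: g = -0.00077, g' = -0.3059 → β = 0.4356
Converged at β = 0.4356.
Compositions from xᵢ = zᵢ/(1+β(Kᵢ−1)), yᵢ = Kᵢxᵢ:
  A: x = 0.0739, y = 0.1612
  B: x = 0.1260, y = 0.2628
  C: x = 0.4906, y = 0.4419
  D: x = 0.3095, y = 0.1341

y_C = 0.4419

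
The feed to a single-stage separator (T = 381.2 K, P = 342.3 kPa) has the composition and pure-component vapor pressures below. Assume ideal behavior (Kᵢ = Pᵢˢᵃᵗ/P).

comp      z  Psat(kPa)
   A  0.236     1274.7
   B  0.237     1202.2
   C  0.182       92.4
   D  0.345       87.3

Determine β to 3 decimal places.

β = 0.438

Raoult's law: Kᵢ = Pᵢˢᵃᵗ/P = Pᵢˢᵃᵗ/342.3.
  K_A = 1274.7/342.3 = 3.72393, K_B = 1202.2/342.3 = 3.51212, K_C = 92.4/342.3 = 0.26994, K_D = 87.3/342.3 = 0.25504
Newton iteration, β⁰ = 0.5:
  β = 0.500: g = -0.0828, g' = -1.335 → β = 0.438
Converged at β = 0.438.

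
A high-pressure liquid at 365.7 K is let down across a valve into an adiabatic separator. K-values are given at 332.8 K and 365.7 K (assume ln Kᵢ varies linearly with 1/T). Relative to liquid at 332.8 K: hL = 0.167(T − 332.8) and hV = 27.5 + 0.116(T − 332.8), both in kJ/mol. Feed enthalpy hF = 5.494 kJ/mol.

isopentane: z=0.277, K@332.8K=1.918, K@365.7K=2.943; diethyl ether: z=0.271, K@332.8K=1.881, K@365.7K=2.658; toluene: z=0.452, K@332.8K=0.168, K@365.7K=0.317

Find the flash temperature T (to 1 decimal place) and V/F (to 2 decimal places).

Adiabatic flash: solve Rachford–Rice at each trial T, then check hF = ψ·hV(T) + (1−ψ)·hL(T).
  T = 332.8 K: K = (1.918, 1.881, 0.168), RR gives ψ = 0.156, H_out = 4.297 kJ/mol
  T = 365.7 K: K = (2.943, 2.658, 0.317), RR gives ψ = 0.551, H_out = 19.715 kJ/mol
  T = 349.2 K: K = (2.398, 2.253, 0.234), RR gives ψ = 0.374, H_out = 12.720 kJ/mol
  T = 341.0 K: K = (2.151, 2.063, 0.199), RR gives ψ = 0.276, H_out = 8.840 kJ/mol
  T = 336.9 K: K = (2.032, 1.971, 0.183), RR gives ψ = 0.220, H_out = 6.679 kJ/mol
  T = 334.9 K: K = (1.976, 1.927, 0.176), RR gives ψ = 0.190, H_out = 5.549 kJ/mol
Linear interpolation between T = 332.8 (H_out = 4.297) and T = 334.9 (H_out = 5.549) on hF = 5.494 gives T ≈ 334.8 K, at which ψ = 0.19.

T = 334.8 K, V/F = 0.19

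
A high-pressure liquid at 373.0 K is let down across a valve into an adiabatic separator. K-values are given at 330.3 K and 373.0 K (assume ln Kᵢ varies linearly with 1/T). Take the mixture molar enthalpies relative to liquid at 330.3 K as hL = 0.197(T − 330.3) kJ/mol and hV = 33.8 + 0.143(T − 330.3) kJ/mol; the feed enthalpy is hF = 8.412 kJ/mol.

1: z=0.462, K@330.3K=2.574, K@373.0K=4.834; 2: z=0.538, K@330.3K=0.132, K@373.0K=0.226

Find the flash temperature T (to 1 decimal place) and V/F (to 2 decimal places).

Adiabatic flash: solve Rachford–Rice at each trial T, then check hF = ψ·hV(T) + (1−ψ)·hL(T).
  T = 330.3 K: K = (2.574, 0.132), RR gives ψ = 0.190, H_out = 6.437 kJ/mol
  T = 373.0 K: K = (4.834, 0.226), RR gives ψ = 0.457, H_out = 22.791 kJ/mol
  T = 351.6 K: K = (3.593, 0.175), RR gives ψ = 0.353, H_out = 15.716 kJ/mol
  T = 341.0 K: K = (3.059, 0.153), RR gives ψ = 0.284, H_out = 11.549 kJ/mol
  T = 335.6 K: K = (2.808, 0.142), RR gives ψ = 0.241, H_out = 9.120 kJ/mol
  T = 333.0 K: K = (2.691, 0.137), RR gives ψ = 0.217, H_out = 7.847 kJ/mol
  T = 334.3 K: K = (2.749, 0.140), RR gives ψ = 0.229, H_out = 8.493 kJ/mol
Linear interpolation between T = 333.0 (H_out = 7.847) and T = 334.3 (H_out = 8.493) on hF = 8.412 gives T ≈ 334.1 K, at which ψ = 0.23.

T = 334.1 K, V/F = 0.23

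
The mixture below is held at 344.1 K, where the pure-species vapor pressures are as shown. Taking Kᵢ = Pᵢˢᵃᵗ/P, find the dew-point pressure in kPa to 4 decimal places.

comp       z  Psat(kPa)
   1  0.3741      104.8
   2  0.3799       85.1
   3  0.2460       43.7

At the dew point ψ → 1, so Σzᵢ/Kᵢ = 1 with Kᵢ = Pᵢˢᵃᵗ/P ⇒ 1/P = Σzᵢ/Pᵢˢᵃᵗ.
1/P = 0.3741/104.8 + 0.3799/85.1 + 0.2460/43.7 = 0.0136631 ⇒ P = 73.1898 kPa

Pdew = 73.1898 kPa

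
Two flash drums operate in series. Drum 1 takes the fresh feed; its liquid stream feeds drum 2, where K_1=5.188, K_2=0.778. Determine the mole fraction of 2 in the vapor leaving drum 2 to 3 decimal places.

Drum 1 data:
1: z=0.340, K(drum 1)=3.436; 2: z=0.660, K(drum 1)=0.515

Drum 1:
Binary case is linear: z₁(K₁−1)(1+ψ₁(K₂−1)) + z₂(K₂−1)(1+ψ₁(K₁−1)) = 0
⇒ ψ₁ = [z₁(K₁−1)+z₂(K₂−1)] / [−(K₁−1)(K₂−1)] = 0.5081/1.1815 = 0.430
Drum-1 compositions:
  1: x = 0.166, y = 0.571
  2: x = 0.834, y = 0.429
Drum-2 feed = drum-1 liquid: z₂ = (0.1660, 0.8340).
Drum 2:
Rachford–Rice: g(ψ₂) = Σ zᵢ(Kᵢ−1)/(1+ψ₂(Kᵢ−1)) = 0.
Feasibility: ΣzᵢKᵢ = 1.510, Σzᵢ/Kᵢ = 1.104 — both > 1, two phases present.
Binary case is linear: z₁(K₁−1)(1+ψ₂(K₂−1)) + z₂(K₂−1)(1+ψ₂(K₁−1)) = 0
⇒ ψ₂ = [z₁(K₁−1)+z₂(K₂−1)] / [−(K₁−1)(K₂−1)] = 0.5102/0.9297 = 0.549
  1: x = 0.050, y = 0.261
  2: x = 0.950, y = 0.739

y_2 (drum 2) = 0.739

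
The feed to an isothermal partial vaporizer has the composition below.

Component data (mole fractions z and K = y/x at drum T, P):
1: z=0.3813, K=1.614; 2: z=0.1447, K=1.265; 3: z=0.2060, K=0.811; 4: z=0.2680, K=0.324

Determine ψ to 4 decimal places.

ψ = 0.1829

Rachford–Rice: g(ψ) = Σ zᵢ(Kᵢ−1)/(1+ψ(Kᵢ−1)) = 0.
Check two-phase: ΣzᵢKᵢ = 1.0524 > 1 and Σzᵢ/Kᵢ = 1.4318 > 1, so g(0) = 0.0524 > 0 and g(1) = -0.4318 < 0.
Iterate (Newton) starting at ψ = 0.4:
  ψ = 0.4000: g = -0.06780, g' = -0.3396 → ψ = 0.2004
  ψ = 0.2004: g = -0.00513, g' = -0.2949 → ψ = 0.1830
  ψ = 0.1830: g = -0.00002, g' = -0.2928 → ψ = 0.1829
Converged at ψ = 0.1829.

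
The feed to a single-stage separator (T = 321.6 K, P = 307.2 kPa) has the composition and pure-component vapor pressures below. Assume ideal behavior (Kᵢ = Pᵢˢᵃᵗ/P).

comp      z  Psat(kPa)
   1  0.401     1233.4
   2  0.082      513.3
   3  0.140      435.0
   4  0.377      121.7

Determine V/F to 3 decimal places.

V/F = 0.792

Raoult's law: Kᵢ = Pᵢˢᵃᵗ/P = Pᵢˢᵃᵗ/307.2.
  K_1 = 1233.4/307.2 = 4.01497, K_2 = 513.3/307.2 = 1.67090, K_3 = 435.0/307.2 = 1.41602, K_4 = 121.7/307.2 = 0.39616
Iterate (Newton) starting at V/F = 0.5:
  V/F = 0.500: g = 0.2455, g' = -0.899 → V/F = 0.773
  V/F = 0.773: g = 0.0164, g' = -0.842 → V/F = 0.792
Converged at V/F = 0.792.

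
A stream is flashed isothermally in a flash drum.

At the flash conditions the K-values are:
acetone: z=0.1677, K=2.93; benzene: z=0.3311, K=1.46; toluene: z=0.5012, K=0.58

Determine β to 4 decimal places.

Material balance + equilibrium reduce to Σ zᵢ(Kᵢ−1)/(1+β(Kᵢ−1)) = 0.
Feasibility: ΣzᵢKᵢ = 1.2655, Σzᵢ/Kᵢ = 1.1482 — both > 1, two phases present.
Newton–Raphson from β = 0.44:
  β = 0.4400: g = 0.04347, g' = -0.3642 → β = 0.5594
  β = 0.5594: g = 0.00163, g' = -0.3398 → β = 0.5642
Converged at β = 0.5642.

β = 0.5642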